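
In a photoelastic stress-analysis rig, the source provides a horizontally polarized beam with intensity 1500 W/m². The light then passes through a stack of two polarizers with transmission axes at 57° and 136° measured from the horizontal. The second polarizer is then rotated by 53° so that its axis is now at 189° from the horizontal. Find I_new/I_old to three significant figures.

I_new/I_old ≈ 12.3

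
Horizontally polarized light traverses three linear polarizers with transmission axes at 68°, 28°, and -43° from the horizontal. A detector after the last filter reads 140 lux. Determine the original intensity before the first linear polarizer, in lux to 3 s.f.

I₁ = I₀ cos²(68° − 0°) = I₀ cos²(68°) = 0.1403 I₀.
I₂ = I₁ cos²(28° − 68°) = 0.1403 I₀ · cos²(40°) = 0.08235 I₀.
I₃ = I₂ cos²(-43° − 28°) = 0.08235 I₀ · cos²(71°) = 0.008729 I₀.
So 140 lux = 0.008729 I₀, giving I₀ = 140/0.008729 = 1.604e+04 lux.

I₀ ≈ 1.60e4 lux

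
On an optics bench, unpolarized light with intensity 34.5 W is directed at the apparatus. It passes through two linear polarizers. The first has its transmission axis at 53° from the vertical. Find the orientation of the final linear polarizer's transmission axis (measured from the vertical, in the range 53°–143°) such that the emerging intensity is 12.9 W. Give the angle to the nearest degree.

θ ≈ 83°

Unpolarized light through the first polarizer → I₁ = ½ I₀, now polarized at 53°.
Target fraction: 12.9 / 34.5 W = 0.3739 of I₀.
Need I₂/I₀ = 0.3739, so cos²(θ − 53°) = 0.3739 / 0.5 = 0.7478.
θ − 53° = arccos(√0.7478) = 30.1°, giving θ ≈ 53 + 30.1 = 83.1°.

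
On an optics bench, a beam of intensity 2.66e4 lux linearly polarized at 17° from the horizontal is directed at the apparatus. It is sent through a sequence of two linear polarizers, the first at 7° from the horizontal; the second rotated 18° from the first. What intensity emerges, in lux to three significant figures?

I₁ = 2.66e4 lux · cos²(10°) = 2.58e+04 lux.
I₂ = I₁ · cos²(18°) = 2.58e+04 · 0.9045 = 2.333e+04 lux.

I ≈ 2.33e4 lux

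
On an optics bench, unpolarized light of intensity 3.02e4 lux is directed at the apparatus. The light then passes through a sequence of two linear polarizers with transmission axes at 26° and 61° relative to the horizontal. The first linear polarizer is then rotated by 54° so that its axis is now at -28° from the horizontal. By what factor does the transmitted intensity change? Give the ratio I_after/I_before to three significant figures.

Before rotation:
Unpolarized light through the first polarizer → I₁ = ½ I₀, now polarized at 26°.
I₂ = I₁ cos²(61° − 26°) = 0.5 I₀ · cos²(35°) = 0.3355 I₀.
After rotation:
Unpolarized light through the first polarizer → I₁ = ½ I₀, now polarized at -28°.
I₂ = I₁ cos²(61° + 28°) = 0.5 I₀ · cos²(89°) = 0.0001523 I₀.
Ratio = 0.0001523 / 0.3355 = 0.0004539.

I_new/I_old ≈ 0.000454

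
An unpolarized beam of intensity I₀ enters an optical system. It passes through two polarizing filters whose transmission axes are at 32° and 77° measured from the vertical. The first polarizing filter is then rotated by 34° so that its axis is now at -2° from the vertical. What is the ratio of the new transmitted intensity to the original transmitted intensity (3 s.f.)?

Before rotation:
Unpolarized light through the first polarizer → I₁ = ½ I₀, now polarized at 32°.
I₂ = I₁ cos²(77° − 32°) = 0.5 I₀ · cos²(45°) = 0.25 I₀.
After rotation:
Unpolarized light through the first polarizer → I₁ = ½ I₀, now polarized at -2°.
I₂ = I₁ cos²(77° + 2°) = 0.5 I₀ · cos²(79°) = 0.0182 I₀.
Ratio = 0.0182 / 0.25 = 0.07282.

I_new/I_old ≈ 0.0728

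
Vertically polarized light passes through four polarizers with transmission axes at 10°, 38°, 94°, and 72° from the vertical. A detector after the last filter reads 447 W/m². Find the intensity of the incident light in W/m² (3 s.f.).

I₀ ≈ 2200 W/m²

I₁ = I₀ cos²(10° − 0°) = I₀ cos²(10°) = 0.9698 I₀.
I₂ = I₁ cos²(38° − 10°) = 0.9698 I₀ · cos²(28°) = 0.7561 I₀.
I₃ = I₂ cos²(94° − 38°) = 0.7561 I₀ · cos²(56°) = 0.2364 I₀.
I₄ = I₃ cos²(72° − 94°) = 0.2364 I₀ · cos²(22°) = 0.2032 I₀.
So 447 W/m² = 0.2032 I₀, giving I₀ = 447/0.2032 = 2199 W/m².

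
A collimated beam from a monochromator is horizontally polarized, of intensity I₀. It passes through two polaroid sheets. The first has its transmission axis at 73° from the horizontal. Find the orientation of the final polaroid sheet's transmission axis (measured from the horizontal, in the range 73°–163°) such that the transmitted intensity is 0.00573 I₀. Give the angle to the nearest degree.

I₁ = I₀ cos²(73° − 0°) = I₀ cos²(73°) = 0.08548 I₀.
Need I₂/I₀ = 0.00573, so cos²(θ − 73°) = 0.00573 / 0.08548 = 0.06703.
θ − 73° = arccos(√0.06703) = 75.0°, giving θ ≈ 73 + 75.0 = 148.0°.

θ ≈ 148°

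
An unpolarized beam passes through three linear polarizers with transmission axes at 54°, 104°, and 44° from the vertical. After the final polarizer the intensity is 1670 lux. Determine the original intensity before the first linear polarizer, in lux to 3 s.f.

I₀ ≈ 3.23e4 lux

Unpolarized light through the first polarizer → I₁ = ½ I₀, now polarized at 54°.
I₂ = I₁ cos²(104° − 54°) = 0.5 I₀ · cos²(50°) = 0.2066 I₀.
I₃ = I₂ cos²(44° − 104°) = 0.2066 I₀ · cos²(60°) = 0.05165 I₀.
So 1670 lux = 0.05165 I₀, giving I₀ = 1670/0.05165 = 3.233e+04 lux.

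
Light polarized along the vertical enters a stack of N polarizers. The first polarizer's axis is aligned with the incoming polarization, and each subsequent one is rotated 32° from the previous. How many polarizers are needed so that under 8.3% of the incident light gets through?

N = 9

First polarizer is aligned with the polarization: full transmission.
Each further stage multiplies by cos²(32°) = 0.7192.
After N polarizers: T = 0.7192^(N−1). Require T < 0.083 ⇒ N−1 > ln(0.083)/ln(0.7192) = 7.55, so N−1 ≥ 8 and N = 9.
Check: N=9 gives T = 0.07157 < 0.083; N=8 gives T = 0.09951.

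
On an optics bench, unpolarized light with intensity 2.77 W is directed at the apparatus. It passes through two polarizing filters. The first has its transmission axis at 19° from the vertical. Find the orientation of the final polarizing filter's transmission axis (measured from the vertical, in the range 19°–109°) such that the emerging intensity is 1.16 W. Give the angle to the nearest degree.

θ ≈ 43°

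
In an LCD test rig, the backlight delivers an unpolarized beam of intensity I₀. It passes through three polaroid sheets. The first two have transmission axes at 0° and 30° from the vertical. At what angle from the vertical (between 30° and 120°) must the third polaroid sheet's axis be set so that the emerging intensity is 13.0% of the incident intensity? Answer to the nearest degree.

θ ≈ 84°

Unpolarized light through the first polarizer → I₁ = ½ I₀, now polarized at 0°.
I₂ = I₁ cos²(30° − 0°) = 0.5 I₀ · cos²(30°) = 0.375 I₀.
Need I₃/I₀ = 0.13, so cos²(θ − 30°) = 0.13 / 0.375 = 0.3467.
θ − 30° = arccos(√0.3467) = 53.9°, giving θ ≈ 30 + 53.9 = 83.9°.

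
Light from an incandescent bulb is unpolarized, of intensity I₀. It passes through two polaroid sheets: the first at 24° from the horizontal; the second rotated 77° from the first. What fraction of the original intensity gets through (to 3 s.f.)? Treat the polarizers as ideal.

≈ 0.0253 I₀

Unpolarized light through the first polarizer → I₁ = ½ I₀, now polarized at 24°.
I₂ = I₁ cos²(77°) = 0.5 · 0.0506 I₀ = 0.0253 I₀.
Transmitted fraction = 0.0253.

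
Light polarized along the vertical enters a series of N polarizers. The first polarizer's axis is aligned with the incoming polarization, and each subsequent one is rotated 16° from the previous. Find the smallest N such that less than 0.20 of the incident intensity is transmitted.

First polarizer is aligned with the polarization: full transmission.
Each further stage multiplies by cos²(16°) = 0.924.
After N polarizers: T = 0.924^(N−1). Require T < 0.20 ⇒ N−1 > ln(0.20)/ln(0.924) = 20.37, so N−1 ≥ 21 and N = 22.
Check: N=22 gives T = 0.1903 < 0.20; N=21 gives T = 0.2059.

N = 22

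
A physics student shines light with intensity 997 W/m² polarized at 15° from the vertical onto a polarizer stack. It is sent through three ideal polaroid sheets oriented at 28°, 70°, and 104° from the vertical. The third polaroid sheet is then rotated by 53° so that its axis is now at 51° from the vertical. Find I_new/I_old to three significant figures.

I_new/I_old ≈ 1.30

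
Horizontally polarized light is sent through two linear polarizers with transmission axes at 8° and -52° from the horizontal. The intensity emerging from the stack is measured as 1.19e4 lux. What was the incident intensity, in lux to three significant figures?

I₀ ≈ 4.85e4 lux

I₁ = I₀ cos²(8° − 0°) = I₀ cos²(8°) = 0.9806 I₀.
I₂ = I₁ cos²(-52° − 8°) = 0.9806 I₀ · cos²(60°) = 0.2452 I₀.
So 1.19e4 lux = 0.2452 I₀, giving I₀ = 1.19e4/0.2452 = 4.854e+04 lux.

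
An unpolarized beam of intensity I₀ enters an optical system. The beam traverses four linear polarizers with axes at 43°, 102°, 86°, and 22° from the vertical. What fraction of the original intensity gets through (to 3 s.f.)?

Unpolarized light through the first polarizer → I₁ = ½ I₀, now polarized at 43°.
I₂ = I₁ cos²(102° − 43°) = 0.5 I₀ · cos²(59°) = 0.1326 I₀.
I₃ = I₂ cos²(86° − 102°) = 0.1326 I₀ · cos²(16°) = 0.1226 I₀.
I₄ = I₃ cos²(22° − 86°) = 0.1226 I₀ · cos²(64°) = 0.02355 I₀.
Transmitted fraction = 0.02355.

≈ 0.0236 I₀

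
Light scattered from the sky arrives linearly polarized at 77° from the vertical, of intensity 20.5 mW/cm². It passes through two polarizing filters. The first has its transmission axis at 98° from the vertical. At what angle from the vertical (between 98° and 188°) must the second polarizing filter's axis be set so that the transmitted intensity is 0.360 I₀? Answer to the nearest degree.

θ ≈ 148°

I₁ = I₀ cos²(98° − 77°) = I₀ cos²(21°) = 0.8716 I₀.
Need I₂/I₀ = 0.36, so cos²(θ − 98°) = 0.36 / 0.8716 = 0.413.
θ − 98° = arccos(√0.413) = 50.0°, giving θ ≈ 98 + 50.0 = 148.0°.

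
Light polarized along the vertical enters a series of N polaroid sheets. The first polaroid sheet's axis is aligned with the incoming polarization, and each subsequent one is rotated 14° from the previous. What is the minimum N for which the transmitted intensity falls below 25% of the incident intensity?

N = 24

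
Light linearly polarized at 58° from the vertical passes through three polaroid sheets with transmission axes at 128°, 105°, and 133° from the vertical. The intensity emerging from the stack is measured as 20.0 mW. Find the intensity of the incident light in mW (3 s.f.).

By Malus's law, I₁ = I₀ cos²(128° − 58°) = I₀ cos²(70°) = 0.117 I₀.
I₂ = I₁ cos²(105° − 128°) = 0.117 I₀ · cos²(23°) = 0.09912 I₀.
I₃ = I₂ cos²(133° − 105°) = 0.09912 I₀ · cos²(28°) = 0.07727 I₀.
So 20.0 mW = 0.07727 I₀, giving I₀ = 20.0/0.07727 = 258.8 mW.

I₀ ≈ 259 mW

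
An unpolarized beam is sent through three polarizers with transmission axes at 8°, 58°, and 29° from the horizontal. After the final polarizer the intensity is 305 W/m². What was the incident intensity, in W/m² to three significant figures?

Unpolarized light through the first polarizer → I₁ = ½ I₀, now polarized at 8°.
I₂ = I₁ cos²(58° − 8°) = 0.5 I₀ · cos²(50°) = 0.2066 I₀.
I₃ = I₂ cos²(29° − 58°) = 0.2066 I₀ · cos²(29°) = 0.158 I₀.
So 305 W/m² = 0.158 I₀, giving I₀ = 305/0.158 = 1930 W/m².

I₀ ≈ 1930 W/m²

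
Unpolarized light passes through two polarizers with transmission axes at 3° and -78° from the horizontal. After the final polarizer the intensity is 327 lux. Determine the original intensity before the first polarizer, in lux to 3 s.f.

I₀ ≈ 2.67e4 lux

Unpolarized light through the first polarizer → I₁ = ½ I₀, now polarized at 3°.
I₂ = I₁ cos²(-78° − 3°) = 0.5 I₀ · cos²(81°) = 0.01224 I₀.
So 327 lux = 0.01224 I₀, giving I₀ = 327/0.01224 = 2.672e+04 lux.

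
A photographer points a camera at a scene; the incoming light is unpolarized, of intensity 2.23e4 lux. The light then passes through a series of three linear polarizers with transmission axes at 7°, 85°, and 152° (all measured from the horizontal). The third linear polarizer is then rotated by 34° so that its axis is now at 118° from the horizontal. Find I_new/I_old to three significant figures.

I_new/I_old ≈ 4.61

Before rotation:
Unpolarized light through the first polarizer → I₁ = ½ I₀, now polarized at 7°.
I₂ = I₁ cos²(85° − 7°) = 0.5 I₀ · cos²(78°) = 0.02161 I₀.
I₃ = I₂ cos²(152° − 85°) = 0.02161 I₀ · cos²(67°) = 0.0033 I₀.
After rotation:
Unpolarized light through the first polarizer → I₁ = ½ I₀, now polarized at 7°.
I₂ = I₁ cos²(85° − 7°) = 0.5 I₀ · cos²(78°) = 0.02161 I₀.
I₃ = I₂ cos²(118° − 85°) = 0.02161 I₀ · cos²(33°) = 0.0152 I₀.
Ratio = 0.0152 / 0.0033 = 4.607.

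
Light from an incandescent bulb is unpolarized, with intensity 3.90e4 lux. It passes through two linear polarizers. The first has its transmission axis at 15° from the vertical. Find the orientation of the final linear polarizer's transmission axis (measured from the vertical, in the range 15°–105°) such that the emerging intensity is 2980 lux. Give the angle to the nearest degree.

θ ≈ 82°

Unpolarized light through the first polarizer → I₁ = ½ I₀, now polarized at 15°.
Target fraction: 2980 / 3.90e4 lux = 0.07641 of I₀.
Need I₂/I₀ = 0.07641, so cos²(θ − 15°) = 0.07641 / 0.5 = 0.1528.
θ − 15° = arccos(√0.1528) = 67.0°, giving θ ≈ 15 + 67.0 = 82.0°.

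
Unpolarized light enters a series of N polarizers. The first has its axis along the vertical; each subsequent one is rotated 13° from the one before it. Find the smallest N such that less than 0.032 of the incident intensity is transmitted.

N = 54

First polarizer halves the unpolarized light: factor 1/2.
Each further stage multiplies by cos²(13°) = 0.9494.
After N polarizers: T = 0.5·0.9494^(N−1). Require T < 0.032 ⇒ N−1 > ln(0.032/0.5)/ln(0.9494) = 52.94, so N−1 ≥ 53 and N = 54.
Check: N=54 gives T = 0.03189 < 0.032; N=53 gives T = 0.03359.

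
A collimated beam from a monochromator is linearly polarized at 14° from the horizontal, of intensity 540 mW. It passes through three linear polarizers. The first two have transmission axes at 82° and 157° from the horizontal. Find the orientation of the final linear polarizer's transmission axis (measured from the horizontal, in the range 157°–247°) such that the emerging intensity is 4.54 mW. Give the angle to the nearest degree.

θ ≈ 176°

I₁ = I₀ cos²(82° − 14°) = I₀ cos²(68°) = 0.1403 I₀.
I₂ = I₁ cos²(157° − 82°) = 0.1403 I₀ · cos²(75°) = 0.0094 I₀.
Target fraction: 4.54 / 540 mW = 0.008407 of I₀.
Need I₃/I₀ = 0.008407, so cos²(θ − 157°) = 0.008407 / 0.0094 = 0.8944.
θ − 157° = arccos(√0.8944) = 19.0°, giving θ ≈ 157 + 19.0 = 176.0°.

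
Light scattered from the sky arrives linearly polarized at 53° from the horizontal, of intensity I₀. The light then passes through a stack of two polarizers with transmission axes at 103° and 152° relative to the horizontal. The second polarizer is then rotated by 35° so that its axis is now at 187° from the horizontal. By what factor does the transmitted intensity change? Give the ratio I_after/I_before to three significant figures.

Before rotation:
By Malus's law, I₁ = I₀ cos²(103° − 53°) = I₀ cos²(50°) = 0.4132 I₀.
I₂ = I₁ cos²(152° − 103°) = 0.4132 I₀ · cos²(49°) = 0.1778 I₀.
After rotation:
I₁ = I₀ cos²(103° − 53°) = I₀ cos²(50°) = 0.4132 I₀.
I₂ = I₁ cos²(187° − 103°) = 0.4132 I₀ · cos²(84°) = 0.004514 I₀.
Ratio = 0.004514 / 0.1778 = 0.02539.

I_new/I_old ≈ 0.0254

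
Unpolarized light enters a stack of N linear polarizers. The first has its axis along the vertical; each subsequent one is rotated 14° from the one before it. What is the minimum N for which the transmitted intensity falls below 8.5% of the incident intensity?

N = 31

First polarizer halves the unpolarized light: factor 1/2.
Each further stage multiplies by cos²(14°) = 0.9415.
After N polarizers: T = 0.5·0.9415^(N−1). Require T < 0.085 ⇒ N−1 > ln(0.085/0.5)/ln(0.9415) = 29.38, so N−1 ≥ 30 and N = 31.
Check: N=31 gives T = 0.08189 < 0.085; N=30 gives T = 0.08698.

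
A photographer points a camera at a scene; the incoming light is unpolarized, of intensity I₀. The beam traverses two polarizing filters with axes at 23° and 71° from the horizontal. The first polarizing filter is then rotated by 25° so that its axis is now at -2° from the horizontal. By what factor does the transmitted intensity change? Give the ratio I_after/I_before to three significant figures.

I_new/I_old ≈ 0.191

Before rotation:
Unpolarized light through the first polarizer → I₁ = ½ I₀, now polarized at 23°.
I₂ = I₁ cos²(71° − 23°) = 0.5 I₀ · cos²(48°) = 0.2239 I₀.
After rotation:
Unpolarized light through the first polarizer → I₁ = ½ I₀, now polarized at -2°.
I₂ = I₁ cos²(71° + 2°) = 0.5 I₀ · cos²(73°) = 0.04274 I₀.
Ratio = 0.04274 / 0.2239 = 0.1909.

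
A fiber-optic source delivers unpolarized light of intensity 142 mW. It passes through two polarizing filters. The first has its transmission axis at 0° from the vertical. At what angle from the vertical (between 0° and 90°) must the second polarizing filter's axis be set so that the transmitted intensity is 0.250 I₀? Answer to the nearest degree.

θ ≈ 45°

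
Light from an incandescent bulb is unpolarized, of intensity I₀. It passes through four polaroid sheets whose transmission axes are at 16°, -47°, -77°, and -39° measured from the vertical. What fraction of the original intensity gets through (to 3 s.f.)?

Unpolarized light through the first polarizer → I₁ = ½ I₀, now polarized at 16°.
I₂ = I₁ cos²(-47° − 16°) = 0.5 I₀ · cos²(63°) = 0.1031 I₀.
I₃ = I₂ cos²(-77° + 47°) = 0.1031 I₀ · cos²(30°) = 0.07729 I₀.
I₄ = I₃ cos²(-39° + 77°) = 0.07729 I₀ · cos²(38°) = 0.04799 I₀.
Transmitted fraction = 0.04799.

≈ 0.0480 I₀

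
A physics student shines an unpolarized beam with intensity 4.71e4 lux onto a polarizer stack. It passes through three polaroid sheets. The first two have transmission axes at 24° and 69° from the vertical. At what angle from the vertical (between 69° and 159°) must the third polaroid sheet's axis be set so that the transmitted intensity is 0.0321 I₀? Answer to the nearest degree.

θ ≈ 138°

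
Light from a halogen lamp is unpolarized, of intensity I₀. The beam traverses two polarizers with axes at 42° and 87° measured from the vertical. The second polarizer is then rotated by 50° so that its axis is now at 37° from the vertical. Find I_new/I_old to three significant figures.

Before rotation:
Unpolarized light through the first polarizer → I₁ = ½ I₀, now polarized at 42°.
I₂ = I₁ cos²(87° − 42°) = 0.5 I₀ · cos²(45°) = 0.25 I₀.
After rotation:
Unpolarized light through the first polarizer → I₁ = ½ I₀, now polarized at 42°.
I₂ = I₁ cos²(37° − 42°) = 0.5 I₀ · cos²(5°) = 0.4962 I₀.
Ratio = 0.4962 / 0.25 = 1.985.

I_new/I_old ≈ 1.98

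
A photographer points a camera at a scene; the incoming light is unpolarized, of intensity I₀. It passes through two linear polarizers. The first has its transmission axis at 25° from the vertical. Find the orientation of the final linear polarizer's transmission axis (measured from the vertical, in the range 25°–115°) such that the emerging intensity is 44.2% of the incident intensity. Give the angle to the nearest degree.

θ ≈ 45°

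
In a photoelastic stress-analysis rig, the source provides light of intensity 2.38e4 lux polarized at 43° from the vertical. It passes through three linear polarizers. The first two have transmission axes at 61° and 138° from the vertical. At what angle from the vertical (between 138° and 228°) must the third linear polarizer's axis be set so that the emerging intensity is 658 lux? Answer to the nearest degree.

θ ≈ 177°

I₁ = I₀ cos²(61° − 43°) = I₀ cos²(18°) = 0.9045 I₀.
I₂ = I₁ cos²(138° − 61°) = 0.9045 I₀ · cos²(77°) = 0.04577 I₀.
Target fraction: 658 / 2.38e4 lux = 0.02765 of I₀.
Need I₃/I₀ = 0.02765, so cos²(θ − 138°) = 0.02765 / 0.04577 = 0.604.
θ − 138° = arccos(√0.604) = 39.0°, giving θ ≈ 138 + 39.0 = 177.0°.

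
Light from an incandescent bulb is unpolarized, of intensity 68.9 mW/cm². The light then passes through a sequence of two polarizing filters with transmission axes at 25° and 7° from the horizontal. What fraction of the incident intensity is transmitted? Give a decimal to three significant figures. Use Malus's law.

Unpolarized light through the first polarizer → I₁ = 68.9 mW/cm²/2 = 34.45 mW/cm², polarized at 25°.
I₂ = I₁ · cos²(18°) = 34.45 · 0.9045 = 31.16 mW/cm².
Transmitted fraction = 0.4523.

I/I₀ ≈ 0.452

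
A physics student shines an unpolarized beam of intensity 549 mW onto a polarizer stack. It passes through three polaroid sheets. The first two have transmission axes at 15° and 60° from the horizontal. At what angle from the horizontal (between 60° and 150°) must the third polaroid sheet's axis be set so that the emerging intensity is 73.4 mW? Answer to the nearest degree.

Unpolarized light through the first polarizer → I₁ = ½ I₀, now polarized at 15°.
I₂ = I₁ cos²(60° − 15°) = 0.5 I₀ · cos²(45°) = 0.25 I₀.
Target fraction: 73.4 / 549 mW = 0.1337 of I₀.
Need I₃/I₀ = 0.1337, so cos²(θ − 60°) = 0.1337 / 0.25 = 0.5348.
θ − 60° = arccos(√0.5348) = 43.0°, giving θ ≈ 60 + 43.0 = 103.0°.

θ ≈ 103°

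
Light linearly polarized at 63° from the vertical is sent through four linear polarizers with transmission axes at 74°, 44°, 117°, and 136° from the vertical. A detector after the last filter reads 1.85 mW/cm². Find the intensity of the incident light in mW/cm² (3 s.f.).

By Malus's law, I₁ = I₀ cos²(74° − 63°) = I₀ cos²(11°) = 0.9636 I₀.
I₂ = I₁ cos²(44° − 74°) = 0.9636 I₀ · cos²(30°) = 0.7227 I₀.
I₃ = I₂ cos²(117° − 44°) = 0.7227 I₀ · cos²(73°) = 0.06178 I₀.
I₄ = I₃ cos²(136° − 117°) = 0.06178 I₀ · cos²(19°) = 0.05523 I₀.
So 1.85 mW/cm² = 0.05523 I₀, giving I₀ = 1.85/0.05523 = 33.5 mW/cm².

I₀ ≈ 33.5 mW/cm²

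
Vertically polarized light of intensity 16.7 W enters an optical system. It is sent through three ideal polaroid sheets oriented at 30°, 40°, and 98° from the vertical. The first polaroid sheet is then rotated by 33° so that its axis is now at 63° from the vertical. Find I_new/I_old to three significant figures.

Before rotation:
By Malus's law, I₁ = I₀ cos²(30° − 0°) = I₀ cos²(30°) = 0.75 I₀.
I₂ = I₁ cos²(40° − 30°) = 0.75 I₀ · cos²(10°) = 0.7274 I₀.
I₃ = I₂ cos²(98° − 40°) = 0.7274 I₀ · cos²(58°) = 0.2043 I₀.
After rotation:
I₁ = I₀ cos²(63° − 0°) = I₀ cos²(63°) = 0.2061 I₀.
I₂ = I₁ cos²(40° − 63°) = 0.2061 I₀ · cos²(23°) = 0.1746 I₀.
I₃ = I₂ cos²(98° − 40°) = 0.1746 I₀ · cos²(58°) = 0.04904 I₀.
Ratio = 0.04904 / 0.2043 = 0.2401.

I_new/I_old ≈ 0.240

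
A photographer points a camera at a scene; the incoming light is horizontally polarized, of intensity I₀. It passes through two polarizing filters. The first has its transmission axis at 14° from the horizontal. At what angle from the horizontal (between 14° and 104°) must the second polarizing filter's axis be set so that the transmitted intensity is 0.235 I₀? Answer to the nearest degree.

θ ≈ 74°

I₁ = I₀ cos²(14° − 0°) = I₀ cos²(14°) = 0.9415 I₀.
Need I₂/I₀ = 0.235, so cos²(θ − 14°) = 0.235 / 0.9415 = 0.2496.
θ − 14° = arccos(√0.2496) = 60.0°, giving θ ≈ 14 + 60.0 = 74.0°.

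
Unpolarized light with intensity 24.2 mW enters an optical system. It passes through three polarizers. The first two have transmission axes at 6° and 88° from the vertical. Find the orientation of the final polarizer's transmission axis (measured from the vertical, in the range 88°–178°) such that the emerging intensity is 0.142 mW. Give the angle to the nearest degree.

θ ≈ 127°

Unpolarized light through the first polarizer → I₁ = ½ I₀, now polarized at 6°.
I₂ = I₁ cos²(88° − 6°) = 0.5 I₀ · cos²(82°) = 0.009685 I₀.
Target fraction: 0.142 / 24.2 mW = 0.005868 of I₀.
Need I₃/I₀ = 0.005868, so cos²(θ − 88°) = 0.005868 / 0.009685 = 0.6059.
θ − 88° = arccos(√0.6059) = 38.9°, giving θ ≈ 88 + 38.9 = 126.9°.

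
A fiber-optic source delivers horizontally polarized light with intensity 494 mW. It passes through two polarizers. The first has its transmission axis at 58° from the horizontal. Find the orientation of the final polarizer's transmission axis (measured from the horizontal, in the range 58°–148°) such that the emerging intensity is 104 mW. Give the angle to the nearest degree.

By Malus's law, I₁ = I₀ cos²(58° − 0°) = I₀ cos²(58°) = 0.2808 I₀.
Target fraction: 104 / 494 mW = 0.2105 of I₀.
Need I₂/I₀ = 0.2105, so cos²(θ − 58°) = 0.2105 / 0.2808 = 0.7497.
θ − 58° = arccos(√0.7497) = 30.0°, giving θ ≈ 58 + 30.0 = 88.0°.

θ ≈ 88°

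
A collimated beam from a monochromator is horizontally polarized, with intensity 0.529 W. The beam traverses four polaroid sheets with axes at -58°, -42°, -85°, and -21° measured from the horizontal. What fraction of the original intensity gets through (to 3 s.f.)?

I₁ = 0.529 W · cos²(58°) = 0.1486 W.
I₂ = I₁ · cos²(16°) = 0.1486 · 0.924 = 0.1373 W.
I₃ = I₂ · cos²(43°) = 0.1373 · 0.5349 = 0.07342 W.
I₄ = I₃ · cos²(64°) = 0.07342 · 0.1922 = 0.01411 W.
Transmitted fraction = 0.02667.

I/I₀ ≈ 0.0267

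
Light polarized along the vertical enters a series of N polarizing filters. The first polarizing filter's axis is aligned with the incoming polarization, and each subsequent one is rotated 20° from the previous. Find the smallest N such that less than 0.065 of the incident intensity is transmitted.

First polarizer is aligned with the polarization: full transmission.
Each further stage multiplies by cos²(20°) = 0.883.
After N polarizers: T = 0.883^(N−1). Require T < 0.065 ⇒ N−1 > ln(0.065)/ln(0.883) = 21.97, so N−1 ≥ 22 and N = 23.
Check: N=23 gives T = 0.06477 < 0.065; N=22 gives T = 0.07335.

N = 23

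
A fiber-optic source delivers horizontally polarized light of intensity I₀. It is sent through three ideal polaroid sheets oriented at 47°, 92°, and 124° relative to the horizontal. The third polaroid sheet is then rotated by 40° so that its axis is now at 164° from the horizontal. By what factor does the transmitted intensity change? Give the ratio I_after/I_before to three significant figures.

I_new/I_old ≈ 0.133

Before rotation:
By Malus's law, I₁ = I₀ cos²(47° − 0°) = I₀ cos²(47°) = 0.4651 I₀.
I₂ = I₁ cos²(92° − 47°) = 0.4651 I₀ · cos²(45°) = 0.2326 I₀.
I₃ = I₂ cos²(124° − 92°) = 0.2326 I₀ · cos²(32°) = 0.1673 I₀.
After rotation:
I₁ = I₀ cos²(47° − 0°) = I₀ cos²(47°) = 0.4651 I₀.
I₂ = I₁ cos²(92° − 47°) = 0.4651 I₀ · cos²(45°) = 0.2326 I₀.
I₃ = I₂ cos²(164° − 92°) = 0.2326 I₀ · cos²(72°) = 0.02221 I₀.
Ratio = 0.02221 / 0.1673 = 0.1328.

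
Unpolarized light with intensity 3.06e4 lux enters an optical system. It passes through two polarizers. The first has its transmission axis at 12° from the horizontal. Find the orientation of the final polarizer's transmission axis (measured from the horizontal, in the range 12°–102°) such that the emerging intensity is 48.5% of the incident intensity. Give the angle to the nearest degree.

θ ≈ 22°

Unpolarized light through the first polarizer → I₁ = ½ I₀, now polarized at 12°.
Need I₂/I₀ = 0.485, so cos²(θ − 12°) = 0.485 / 0.5 = 0.97.
θ − 12° = arccos(√0.97) = 10.0°, giving θ ≈ 12 + 10.0 = 22.0°.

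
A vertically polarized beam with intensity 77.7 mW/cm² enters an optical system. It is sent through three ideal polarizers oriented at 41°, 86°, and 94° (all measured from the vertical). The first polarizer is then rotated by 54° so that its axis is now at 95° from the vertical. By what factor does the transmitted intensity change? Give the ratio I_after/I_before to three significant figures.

Before rotation:
I₁ = I₀ cos²(41° − 0°) = I₀ cos²(41°) = 0.5696 I₀.
I₂ = I₁ cos²(86° − 41°) = 0.5696 I₀ · cos²(45°) = 0.2848 I₀.
I₃ = I₂ cos²(94° − 86°) = 0.2848 I₀ · cos²(8°) = 0.2793 I₀.
After rotation:
I₁ = I₀ cos²(95° − 0°) = I₀ cos²(85°) = 0.007596 I₀.
I₂ = I₁ cos²(86° − 95°) = 0.007596 I₀ · cos²(9°) = 0.00741 I₀.
I₃ = I₂ cos²(94° − 86°) = 0.00741 I₀ · cos²(8°) = 0.007267 I₀.
Ratio = 0.007267 / 0.2793 = 0.02602.

I_new/I_old ≈ 0.0260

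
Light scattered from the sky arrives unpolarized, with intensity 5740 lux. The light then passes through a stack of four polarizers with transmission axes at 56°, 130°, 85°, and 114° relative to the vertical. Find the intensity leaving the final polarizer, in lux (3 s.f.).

I ≈ 83.4 lux

Unpolarized light through the first polarizer → I₁ = 5740 lux/2 = 2870 lux, polarized at 56°.
I₂ = I₁ · cos²(74°) = 2870 · 0.07598 = 218.1 lux.
I₃ = I₂ · cos²(45°) = 218.1 · 0.5 = 109 lux.
I₄ = I₃ · cos²(29°) = 109 · 0.765 = 83.4 lux.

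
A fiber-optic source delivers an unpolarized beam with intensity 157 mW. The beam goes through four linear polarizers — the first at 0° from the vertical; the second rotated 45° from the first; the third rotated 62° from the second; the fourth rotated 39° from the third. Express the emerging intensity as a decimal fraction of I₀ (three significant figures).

I/I₀ ≈ 0.0333

Unpolarized light through the first polarizer → I₁ = 157 mW/2 = 78.5 mW, polarized at 0°.
I₂ = I₁ · cos²(45°) = 78.5 · 0.5 = 39.25 mW.
I₃ = I₂ · cos²(62°) = 39.25 · 0.2204 = 8.651 mW.
I₄ = I₃ · cos²(39°) = 8.651 · 0.604 = 5.225 mW.
Transmitted fraction = 0.03328.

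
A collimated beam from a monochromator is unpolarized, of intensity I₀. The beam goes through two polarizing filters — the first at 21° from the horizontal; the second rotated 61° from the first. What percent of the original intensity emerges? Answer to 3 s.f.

≈ 11.8%

Unpolarized light through the first polarizer → I₁ = ½ I₀, now polarized at 21°.
I₂ = I₁ cos²(61°) = 0.5 · 0.235 I₀ = 0.1175 I₀.
That is 11.75% of the incident intensity.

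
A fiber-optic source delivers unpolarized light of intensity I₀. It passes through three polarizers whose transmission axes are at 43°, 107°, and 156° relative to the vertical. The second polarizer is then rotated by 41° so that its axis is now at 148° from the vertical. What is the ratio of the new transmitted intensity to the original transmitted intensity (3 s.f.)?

I_new/I_old ≈ 0.794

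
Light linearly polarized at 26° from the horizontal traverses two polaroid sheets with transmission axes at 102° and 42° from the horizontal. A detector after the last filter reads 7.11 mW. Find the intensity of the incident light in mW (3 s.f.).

I₀ ≈ 486 mW

By Malus's law, I₁ = I₀ cos²(102° − 26°) = I₀ cos²(76°) = 0.05853 I₀.
I₂ = I₁ cos²(42° − 102°) = 0.05853 I₀ · cos²(60°) = 0.01463 I₀.
So 7.11 mW = 0.01463 I₀, giving I₀ = 7.11/0.01463 = 485.9 mW.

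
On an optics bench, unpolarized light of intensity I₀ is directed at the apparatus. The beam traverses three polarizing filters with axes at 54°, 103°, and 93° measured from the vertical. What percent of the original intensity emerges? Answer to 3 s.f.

≈ 20.9%

Unpolarized light through the first polarizer → I₁ = ½ I₀, now polarized at 54°.
I₂ = I₁ cos²(103° − 54°) = 0.5 I₀ · cos²(49°) = 0.2152 I₀.
I₃ = I₂ cos²(93° − 103°) = 0.2152 I₀ · cos²(10°) = 0.2087 I₀.
That is 20.87% of the incident intensity.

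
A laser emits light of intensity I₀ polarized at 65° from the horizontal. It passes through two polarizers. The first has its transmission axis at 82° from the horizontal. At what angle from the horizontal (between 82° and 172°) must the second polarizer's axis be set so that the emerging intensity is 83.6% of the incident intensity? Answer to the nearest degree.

By Malus's law, I₁ = I₀ cos²(82° − 65°) = I₀ cos²(17°) = 0.9145 I₀.
Need I₂/I₀ = 0.836, so cos²(θ − 82°) = 0.836 / 0.9145 = 0.9141.
θ − 82° = arccos(√0.9141) = 17.0°, giving θ ≈ 82 + 17.0 = 99.0°.

θ ≈ 99°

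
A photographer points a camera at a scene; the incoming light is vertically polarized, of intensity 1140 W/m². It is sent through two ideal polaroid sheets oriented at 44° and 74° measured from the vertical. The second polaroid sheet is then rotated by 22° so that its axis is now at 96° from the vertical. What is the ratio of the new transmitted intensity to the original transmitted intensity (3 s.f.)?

Before rotation:
I₁ = I₀ cos²(44° − 0°) = I₀ cos²(44°) = 0.5174 I₀.
I₂ = I₁ cos²(74° − 44°) = 0.5174 I₀ · cos²(30°) = 0.3881 I₀.
After rotation:
I₁ = I₀ cos²(44° − 0°) = I₀ cos²(44°) = 0.5174 I₀.
I₂ = I₁ cos²(96° − 44°) = 0.5174 I₀ · cos²(52°) = 0.1961 I₀.
Ratio = 0.1961 / 0.3881 = 0.5054.

I_new/I_old ≈ 0.505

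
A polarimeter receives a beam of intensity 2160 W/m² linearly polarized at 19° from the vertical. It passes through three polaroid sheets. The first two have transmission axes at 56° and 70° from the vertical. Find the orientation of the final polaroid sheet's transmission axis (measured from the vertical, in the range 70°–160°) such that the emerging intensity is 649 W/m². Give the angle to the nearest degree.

θ ≈ 115°

By Malus's law, I₁ = I₀ cos²(56° − 19°) = I₀ cos²(37°) = 0.6378 I₀.
I₂ = I₁ cos²(70° − 56°) = 0.6378 I₀ · cos²(14°) = 0.6005 I₀.
Target fraction: 649 / 2160 W/m² = 0.3005 of I₀.
Need I₃/I₀ = 0.3005, so cos²(θ − 70°) = 0.3005 / 0.6005 = 0.5004.
θ − 70° = arccos(√0.5004) = 45.0°, giving θ ≈ 70 + 45.0 = 115.0°.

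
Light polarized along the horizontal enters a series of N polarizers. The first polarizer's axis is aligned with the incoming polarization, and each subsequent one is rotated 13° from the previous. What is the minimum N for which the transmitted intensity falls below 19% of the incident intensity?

N = 33

First polarizer is aligned with the polarization: full transmission.
Each further stage multiplies by cos²(13°) = 0.9494.
After N polarizers: T = 0.9494^(N−1). Require T < 0.19 ⇒ N−1 > ln(0.19)/ln(0.9494) = 31.98, so N−1 ≥ 32 and N = 33.
Check: N=33 gives T = 0.1898 < 0.19; N=32 gives T = 0.1999.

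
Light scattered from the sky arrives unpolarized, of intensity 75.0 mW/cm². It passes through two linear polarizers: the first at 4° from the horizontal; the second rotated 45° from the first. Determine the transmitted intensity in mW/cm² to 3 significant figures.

I ≈ 18.8 mW/cm²

Unpolarized light through the first polarizer → I₁ = 75.0 mW/cm²/2 = 37.5 mW/cm², polarized at 4°.
I₂ = I₁ · cos²(45°) = 37.5 · 0.5 = 18.75 mW/cm².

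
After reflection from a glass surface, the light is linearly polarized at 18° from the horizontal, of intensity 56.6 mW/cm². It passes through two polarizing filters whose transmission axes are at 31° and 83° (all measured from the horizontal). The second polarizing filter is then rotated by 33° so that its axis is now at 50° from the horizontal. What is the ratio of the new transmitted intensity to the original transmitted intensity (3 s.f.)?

I_new/I_old ≈ 2.36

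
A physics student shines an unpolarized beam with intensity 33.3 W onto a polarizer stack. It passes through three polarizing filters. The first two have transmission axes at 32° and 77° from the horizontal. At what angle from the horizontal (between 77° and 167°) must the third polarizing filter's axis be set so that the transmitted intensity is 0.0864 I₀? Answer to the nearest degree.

Unpolarized light through the first polarizer → I₁ = ½ I₀, now polarized at 32°.
I₂ = I₁ cos²(77° − 32°) = 0.5 I₀ · cos²(45°) = 0.25 I₀.
Need I₃/I₀ = 0.0864, so cos²(θ − 77°) = 0.0864 / 0.25 = 0.3456.
θ − 77° = arccos(√0.3456) = 54.0°, giving θ ≈ 77 + 54.0 = 131.0°.

θ ≈ 131°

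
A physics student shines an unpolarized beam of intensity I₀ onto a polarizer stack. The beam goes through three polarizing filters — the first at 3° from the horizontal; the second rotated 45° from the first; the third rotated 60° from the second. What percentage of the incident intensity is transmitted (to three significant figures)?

≈ 6.25%

Unpolarized light through the first polarizer → I₁ = ½ I₀, now polarized at 3°.
I₂ = I₁ cos²(45°) = 0.5 · 0.5 I₀ = 0.25 I₀.
I₃ = I₂ cos²(60°) = 0.25 · 0.25 I₀ = 0.0625 I₀.
That is 6.25% of the incident intensity.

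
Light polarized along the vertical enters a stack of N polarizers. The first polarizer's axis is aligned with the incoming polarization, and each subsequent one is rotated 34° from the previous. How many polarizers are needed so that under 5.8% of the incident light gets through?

First polarizer is aligned with the polarization: full transmission.
Each further stage multiplies by cos²(34°) = 0.6873.
After N polarizers: T = 0.6873^(N−1). Require T < 0.058 ⇒ N−1 > ln(0.058)/ln(0.6873) = 7.59, so N−1 ≥ 8 and N = 9.
Check: N=9 gives T = 0.0498 < 0.058; N=8 gives T = 0.07245.

N = 9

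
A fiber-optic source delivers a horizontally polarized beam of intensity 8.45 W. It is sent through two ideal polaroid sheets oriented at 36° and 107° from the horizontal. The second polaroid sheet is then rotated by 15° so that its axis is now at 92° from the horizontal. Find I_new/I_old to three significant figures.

Before rotation:
I₁ = I₀ cos²(36° − 0°) = I₀ cos²(36°) = 0.6545 I₀.
I₂ = I₁ cos²(107° − 36°) = 0.6545 I₀ · cos²(71°) = 0.06937 I₀.
After rotation:
I₁ = I₀ cos²(36° − 0°) = I₀ cos²(36°) = 0.6545 I₀.
I₂ = I₁ cos²(92° − 36°) = 0.6545 I₀ · cos²(56°) = 0.2047 I₀.
Ratio = 0.2047 / 0.06937 = 2.95.

I_new/I_old ≈ 2.95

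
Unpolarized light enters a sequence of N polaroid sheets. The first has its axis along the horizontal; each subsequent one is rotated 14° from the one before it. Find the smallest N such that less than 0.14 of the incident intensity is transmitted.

First polarizer halves the unpolarized light: factor 1/2.
Each further stage multiplies by cos²(14°) = 0.9415.
After N polarizers: T = 0.5·0.9415^(N−1). Require T < 0.14 ⇒ N−1 > ln(0.14/0.5)/ln(0.9415) = 21.11, so N−1 ≥ 22 and N = 23.
Check: N=23 gives T = 0.1327 < 0.14; N=22 gives T = 0.1409.

N = 23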